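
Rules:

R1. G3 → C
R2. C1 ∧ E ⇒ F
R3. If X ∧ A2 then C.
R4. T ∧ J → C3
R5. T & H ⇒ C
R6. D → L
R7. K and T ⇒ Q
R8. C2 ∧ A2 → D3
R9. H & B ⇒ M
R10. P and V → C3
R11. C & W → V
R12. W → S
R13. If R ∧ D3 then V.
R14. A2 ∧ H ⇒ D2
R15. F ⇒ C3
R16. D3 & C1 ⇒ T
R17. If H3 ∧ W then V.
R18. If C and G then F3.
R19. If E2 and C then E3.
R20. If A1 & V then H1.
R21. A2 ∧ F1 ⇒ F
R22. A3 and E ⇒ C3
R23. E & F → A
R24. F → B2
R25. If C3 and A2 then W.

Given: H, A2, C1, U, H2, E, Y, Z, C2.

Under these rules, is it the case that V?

Yes

F  (by R2: C1, E)
D3  (by R8: C2, A2)
C3  (by R15: F)
T  (by R16: D3, C1)
W  (by R25: C3, A2)
C  (by R5: T, H)
V  (by R11: C, W)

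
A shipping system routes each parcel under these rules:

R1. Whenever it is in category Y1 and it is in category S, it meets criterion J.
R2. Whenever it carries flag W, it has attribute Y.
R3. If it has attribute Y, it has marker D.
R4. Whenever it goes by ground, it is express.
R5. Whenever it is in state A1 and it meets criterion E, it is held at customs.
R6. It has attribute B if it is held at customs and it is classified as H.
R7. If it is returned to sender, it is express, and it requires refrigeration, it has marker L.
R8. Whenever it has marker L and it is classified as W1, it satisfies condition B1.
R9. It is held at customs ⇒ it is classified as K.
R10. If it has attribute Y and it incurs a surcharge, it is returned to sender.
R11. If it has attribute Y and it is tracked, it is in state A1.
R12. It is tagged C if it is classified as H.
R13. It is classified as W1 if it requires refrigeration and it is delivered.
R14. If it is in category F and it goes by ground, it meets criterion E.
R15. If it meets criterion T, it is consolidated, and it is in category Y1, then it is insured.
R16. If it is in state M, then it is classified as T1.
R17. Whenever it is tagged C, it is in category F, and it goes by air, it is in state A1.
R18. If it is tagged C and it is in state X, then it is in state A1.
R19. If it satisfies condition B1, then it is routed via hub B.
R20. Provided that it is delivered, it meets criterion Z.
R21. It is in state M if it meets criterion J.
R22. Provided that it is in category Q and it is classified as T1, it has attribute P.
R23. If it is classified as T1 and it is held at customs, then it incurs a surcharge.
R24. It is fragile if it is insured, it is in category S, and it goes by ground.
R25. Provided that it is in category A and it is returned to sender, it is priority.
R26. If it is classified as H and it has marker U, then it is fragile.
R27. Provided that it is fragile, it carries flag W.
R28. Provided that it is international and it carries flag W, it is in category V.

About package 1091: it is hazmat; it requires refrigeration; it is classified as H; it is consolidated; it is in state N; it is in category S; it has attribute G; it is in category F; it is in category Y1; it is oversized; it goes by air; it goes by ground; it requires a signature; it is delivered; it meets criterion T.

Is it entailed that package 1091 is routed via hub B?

By R1 (it is in category Y1, it is in category S): it meets criterion J.
By R4 (it goes by ground): it is express.
By R12 (it is classified as H): it is tagged C.
By R13 (it requires refrigeration, it is delivered): it is classified as W1.
By R14 (it is in category F, it goes by ground): it meets criterion E.
By R15 (it meets criterion T, it is consolidated, it is in category Y1): it is insured.
By R17 (it is tagged C, it is in category F, it goes by air): it is in state A1.
By R21 (it meets criterion J): it is in state M.
By R24 (it is insured, it is in category S, it goes by ground): it is fragile.
By R27 (it is fragile): it carries flag W.
By R2 (it carries flag W): it has attribute Y.
By R5 (it is in state A1, it meets criterion E): it is held at customs.
By R16 (it is in state M): it is classified as T1.
By R23 (it is classified as T1, it is held at customs): it incurs a surcharge.
By R10 (it has attribute Y, it incurs a surcharge): it is returned to sender.
By R7 (it is returned to sender, it is express, it requires refrigeration): it has marker L.
By R8 (it has marker L, it is classified as W1): it satisfies condition B1.
By R19 (it satisfies condition B1): it is routed via hub B.

Yes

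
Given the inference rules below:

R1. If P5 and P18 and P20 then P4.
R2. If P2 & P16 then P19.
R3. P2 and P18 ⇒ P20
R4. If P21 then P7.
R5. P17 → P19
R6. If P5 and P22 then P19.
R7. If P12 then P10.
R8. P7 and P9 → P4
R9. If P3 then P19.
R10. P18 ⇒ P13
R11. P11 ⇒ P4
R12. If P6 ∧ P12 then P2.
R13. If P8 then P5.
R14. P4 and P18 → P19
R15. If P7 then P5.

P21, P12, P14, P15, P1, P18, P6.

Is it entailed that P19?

P7  (by R4: P21)
P2  (by R12: P6, P12)
P5  (by R15: P7)
P20  (by R3: P2, P18)
P4  (by R1: P5, P18, P20)
P19  (by R14: P4, P18)

Yes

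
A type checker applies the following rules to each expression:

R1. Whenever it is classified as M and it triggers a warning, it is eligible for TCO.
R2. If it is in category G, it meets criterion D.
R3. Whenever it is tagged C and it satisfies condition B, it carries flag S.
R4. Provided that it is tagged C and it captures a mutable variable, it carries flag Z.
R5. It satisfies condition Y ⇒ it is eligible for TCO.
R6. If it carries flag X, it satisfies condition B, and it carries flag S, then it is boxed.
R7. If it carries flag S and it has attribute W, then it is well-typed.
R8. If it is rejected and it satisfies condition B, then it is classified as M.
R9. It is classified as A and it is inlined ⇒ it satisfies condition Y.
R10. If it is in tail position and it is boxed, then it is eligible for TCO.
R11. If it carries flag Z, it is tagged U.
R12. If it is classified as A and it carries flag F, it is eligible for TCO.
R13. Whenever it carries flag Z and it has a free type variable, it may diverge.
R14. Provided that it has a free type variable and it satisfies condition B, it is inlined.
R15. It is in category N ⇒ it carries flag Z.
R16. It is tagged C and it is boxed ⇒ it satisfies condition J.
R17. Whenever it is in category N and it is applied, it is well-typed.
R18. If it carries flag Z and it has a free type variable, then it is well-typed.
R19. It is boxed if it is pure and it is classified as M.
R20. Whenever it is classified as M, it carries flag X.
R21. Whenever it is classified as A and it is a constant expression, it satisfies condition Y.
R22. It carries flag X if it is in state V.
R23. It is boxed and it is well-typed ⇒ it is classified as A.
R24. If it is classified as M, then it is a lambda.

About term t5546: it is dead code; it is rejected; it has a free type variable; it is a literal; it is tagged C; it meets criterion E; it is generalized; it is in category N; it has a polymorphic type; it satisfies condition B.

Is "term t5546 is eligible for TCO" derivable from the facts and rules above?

By R3 (it is tagged C, it satisfies condition B): it carries flag S.
By R8 (it is rejected, it satisfies condition B): it is classified as M.
By R14 (it has a free type variable, it satisfies condition B): it is inlined.
By R15 (it is in category N): it carries flag Z.
By R18 (it carries flag Z, it has a free type variable): it is well-typed.
By R20 (it is classified as M): it carries flag X.
By R6 (it carries flag X, it satisfies condition B, it carries flag S): it is boxed.
By R23 (it is boxed, it is well-typed): it is classified as A.
By R9 (it is classified as A, it is inlined): it satisfies condition Y.
By R5 (it satisfies condition Y): it is eligible for TCO.

Yes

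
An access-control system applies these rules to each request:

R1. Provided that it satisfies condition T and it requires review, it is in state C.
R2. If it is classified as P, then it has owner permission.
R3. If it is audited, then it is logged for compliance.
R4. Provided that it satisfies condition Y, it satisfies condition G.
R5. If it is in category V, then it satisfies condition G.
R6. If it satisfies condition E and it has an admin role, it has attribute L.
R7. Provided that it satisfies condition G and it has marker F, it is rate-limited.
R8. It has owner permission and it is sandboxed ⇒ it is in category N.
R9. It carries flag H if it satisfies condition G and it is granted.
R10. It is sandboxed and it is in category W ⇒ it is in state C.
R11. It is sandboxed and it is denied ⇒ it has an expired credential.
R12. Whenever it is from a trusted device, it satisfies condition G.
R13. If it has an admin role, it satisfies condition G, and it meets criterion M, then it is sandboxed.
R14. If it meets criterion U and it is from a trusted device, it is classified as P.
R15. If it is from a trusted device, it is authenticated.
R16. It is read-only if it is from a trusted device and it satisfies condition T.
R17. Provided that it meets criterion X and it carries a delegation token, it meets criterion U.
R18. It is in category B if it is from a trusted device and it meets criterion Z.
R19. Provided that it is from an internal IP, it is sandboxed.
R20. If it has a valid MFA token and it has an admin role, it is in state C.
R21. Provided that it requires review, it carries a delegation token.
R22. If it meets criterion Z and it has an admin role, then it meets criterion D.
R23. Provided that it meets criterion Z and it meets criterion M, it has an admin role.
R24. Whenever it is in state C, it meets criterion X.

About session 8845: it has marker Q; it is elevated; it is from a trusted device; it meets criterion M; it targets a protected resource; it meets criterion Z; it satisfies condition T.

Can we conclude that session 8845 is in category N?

Forward chaining from the given facts derives: satisfies condition G, is authenticated, is read-only, is in category B, has an admin role, is sandboxed, meets criterion D.
The only rule concluding "it is in category N" is R8, which needs "it has owner permission"; that is never established.

No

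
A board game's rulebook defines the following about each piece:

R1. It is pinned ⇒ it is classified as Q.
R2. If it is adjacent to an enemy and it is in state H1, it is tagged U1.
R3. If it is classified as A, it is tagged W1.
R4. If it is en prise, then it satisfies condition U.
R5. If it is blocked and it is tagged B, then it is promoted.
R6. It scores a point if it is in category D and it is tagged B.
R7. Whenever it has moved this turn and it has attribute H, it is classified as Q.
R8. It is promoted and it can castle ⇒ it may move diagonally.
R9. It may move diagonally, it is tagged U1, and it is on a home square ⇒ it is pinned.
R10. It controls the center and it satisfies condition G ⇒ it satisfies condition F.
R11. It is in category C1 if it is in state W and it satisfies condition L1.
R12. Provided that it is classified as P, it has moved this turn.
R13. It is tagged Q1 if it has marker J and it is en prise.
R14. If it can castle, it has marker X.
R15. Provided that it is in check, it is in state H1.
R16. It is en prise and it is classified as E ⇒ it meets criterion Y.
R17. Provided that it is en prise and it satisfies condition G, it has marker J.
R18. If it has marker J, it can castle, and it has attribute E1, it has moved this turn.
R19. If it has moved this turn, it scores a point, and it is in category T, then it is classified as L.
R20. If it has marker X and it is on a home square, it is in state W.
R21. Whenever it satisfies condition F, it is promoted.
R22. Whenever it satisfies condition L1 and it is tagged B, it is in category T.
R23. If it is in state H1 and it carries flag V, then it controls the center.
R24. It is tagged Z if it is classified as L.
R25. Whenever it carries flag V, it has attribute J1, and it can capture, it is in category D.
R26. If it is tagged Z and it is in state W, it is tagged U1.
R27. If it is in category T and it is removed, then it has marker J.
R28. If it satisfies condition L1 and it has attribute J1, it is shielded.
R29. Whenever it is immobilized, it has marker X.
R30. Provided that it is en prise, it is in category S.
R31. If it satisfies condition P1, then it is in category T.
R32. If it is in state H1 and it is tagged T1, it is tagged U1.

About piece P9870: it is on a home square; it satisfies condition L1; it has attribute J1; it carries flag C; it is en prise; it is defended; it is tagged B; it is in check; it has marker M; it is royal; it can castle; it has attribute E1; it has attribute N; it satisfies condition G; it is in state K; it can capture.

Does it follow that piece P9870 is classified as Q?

Forward chaining from the given facts derives: satisfies condition U, has marker X, is in state H1, has marker J, has moved this turn, is in state W, is in category T, is shielded, is in category S, is in category C1, is tagged Q1.
Rules concluding "it is classified as Q": R1 needs "it is pinned"; R7 needs "it has attribute H" — none of these are established.

No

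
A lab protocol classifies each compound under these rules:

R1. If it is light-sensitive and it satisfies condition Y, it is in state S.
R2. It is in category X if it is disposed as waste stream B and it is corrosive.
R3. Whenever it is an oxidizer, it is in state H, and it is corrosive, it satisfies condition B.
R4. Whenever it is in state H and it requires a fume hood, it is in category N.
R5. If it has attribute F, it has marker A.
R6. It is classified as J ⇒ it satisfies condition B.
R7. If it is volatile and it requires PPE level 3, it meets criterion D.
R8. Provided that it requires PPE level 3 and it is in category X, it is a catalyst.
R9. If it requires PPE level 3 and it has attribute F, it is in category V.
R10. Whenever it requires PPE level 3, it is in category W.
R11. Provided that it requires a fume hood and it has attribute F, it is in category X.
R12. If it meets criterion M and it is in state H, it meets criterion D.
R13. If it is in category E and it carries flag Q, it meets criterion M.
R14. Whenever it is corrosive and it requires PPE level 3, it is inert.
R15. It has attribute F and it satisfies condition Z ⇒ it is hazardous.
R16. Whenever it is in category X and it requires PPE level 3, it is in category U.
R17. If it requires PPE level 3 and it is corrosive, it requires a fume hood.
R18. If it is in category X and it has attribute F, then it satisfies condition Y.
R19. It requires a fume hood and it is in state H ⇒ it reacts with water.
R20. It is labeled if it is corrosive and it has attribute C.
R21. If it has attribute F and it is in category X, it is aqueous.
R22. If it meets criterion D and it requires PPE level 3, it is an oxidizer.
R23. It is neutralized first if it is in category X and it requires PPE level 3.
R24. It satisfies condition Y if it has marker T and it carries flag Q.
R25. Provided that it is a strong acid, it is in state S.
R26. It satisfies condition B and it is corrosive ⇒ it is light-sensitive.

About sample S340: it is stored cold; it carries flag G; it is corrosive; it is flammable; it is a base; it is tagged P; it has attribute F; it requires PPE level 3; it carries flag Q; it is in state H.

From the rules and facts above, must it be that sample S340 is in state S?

Forward chaining from the given facts derives: has marker A, is in category V, is in category W, is inert, requires a fume hood, reacts with water, is in category N, is in category X, is in category U, satisfies condition Y, is aqueous, is neutralized first, is a catalyst.
Rules concluding "it is in state S": R1 needs "it is light-sensitive"; R25 needs "it is a strong acid" — none of these are established.

No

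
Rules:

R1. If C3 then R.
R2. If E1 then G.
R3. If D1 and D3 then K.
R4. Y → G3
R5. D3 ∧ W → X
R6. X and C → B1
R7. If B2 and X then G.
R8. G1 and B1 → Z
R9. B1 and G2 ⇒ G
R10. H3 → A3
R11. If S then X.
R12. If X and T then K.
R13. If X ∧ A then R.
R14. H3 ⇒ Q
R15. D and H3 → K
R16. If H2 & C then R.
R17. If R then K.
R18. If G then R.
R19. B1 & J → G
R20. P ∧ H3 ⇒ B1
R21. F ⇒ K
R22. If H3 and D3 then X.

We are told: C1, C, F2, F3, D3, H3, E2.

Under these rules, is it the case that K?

No

Forward chaining from the given facts derives: A3, Q, X, B1.
Rules concluding K: R3 needs D1; R12 needs T; R15 needs D; R17 needs R; R21 needs F — none of these are established.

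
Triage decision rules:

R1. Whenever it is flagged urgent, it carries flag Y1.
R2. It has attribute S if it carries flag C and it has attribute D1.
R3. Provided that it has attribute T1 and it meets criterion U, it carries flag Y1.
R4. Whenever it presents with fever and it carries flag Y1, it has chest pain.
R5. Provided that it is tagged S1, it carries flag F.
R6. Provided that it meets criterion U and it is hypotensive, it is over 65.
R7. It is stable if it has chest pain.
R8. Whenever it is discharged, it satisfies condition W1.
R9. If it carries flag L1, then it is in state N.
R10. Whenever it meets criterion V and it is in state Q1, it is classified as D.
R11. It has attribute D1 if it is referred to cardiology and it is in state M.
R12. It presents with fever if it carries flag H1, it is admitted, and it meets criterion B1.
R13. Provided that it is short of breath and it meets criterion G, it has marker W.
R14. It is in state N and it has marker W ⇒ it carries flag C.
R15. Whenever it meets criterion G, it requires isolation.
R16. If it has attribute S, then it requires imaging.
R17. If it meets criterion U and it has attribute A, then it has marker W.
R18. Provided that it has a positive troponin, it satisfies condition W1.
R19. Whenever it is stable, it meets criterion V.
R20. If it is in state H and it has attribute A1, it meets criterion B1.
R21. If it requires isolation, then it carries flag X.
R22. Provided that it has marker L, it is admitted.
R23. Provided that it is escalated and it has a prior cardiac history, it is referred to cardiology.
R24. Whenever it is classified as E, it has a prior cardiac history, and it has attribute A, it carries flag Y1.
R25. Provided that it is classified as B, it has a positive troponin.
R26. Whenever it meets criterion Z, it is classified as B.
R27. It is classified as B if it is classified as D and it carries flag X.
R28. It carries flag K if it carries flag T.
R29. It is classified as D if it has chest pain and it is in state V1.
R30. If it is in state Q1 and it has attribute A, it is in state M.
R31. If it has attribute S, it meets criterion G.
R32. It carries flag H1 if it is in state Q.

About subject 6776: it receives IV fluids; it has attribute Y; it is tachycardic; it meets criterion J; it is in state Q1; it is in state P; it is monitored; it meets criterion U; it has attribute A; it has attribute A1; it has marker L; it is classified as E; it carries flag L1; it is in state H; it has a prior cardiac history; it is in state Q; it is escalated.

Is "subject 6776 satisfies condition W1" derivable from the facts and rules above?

Yes

By R9 (it carries flag L1): it is in state N.
By R17 (it meets criterion U, it has attribute A): it has marker W.
By R20 (it is in state H, it has attribute A1): it meets criterion B1.
By R22 (it has marker L): it is admitted.
By R23 (it is escalated, it has a prior cardiac history): it is referred to cardiology.
By R24 (it is classified as E, it has a prior cardiac history, it has attribute A): it carries flag Y1.
By R30 (it is in state Q1, it has attribute A): it is in state M.
By R32 (it is in state Q): it carries flag H1.
By R11 (it is referred to cardiology, it is in state M): it has attribute D1.
By R12 (it carries flag H1, it is admitted, it meets criterion B1): it presents with fever.
By R14 (it is in state N, it has marker W): it carries flag C.
By R2 (it carries flag C, it has attribute D1): it has attribute S.
By R4 (it presents with fever, it carries flag Y1): it has chest pain.
By R7 (it has chest pain): it is stable.
By R19 (it is stable): it meets criterion V.
By R31 (it has attribute S): it meets criterion G.
By R10 (it meets criterion V, it is in state Q1): it is classified as D.
By R15 (it meets criterion G): it requires isolation.
By R21 (it requires isolation): it carries flag X.
By R27 (it is classified as D, it carries flag X): it is classified as B.
By R25 (it is classified as B): it has a positive troponin.
By R18 (it has a positive troponin): it satisfies condition W1.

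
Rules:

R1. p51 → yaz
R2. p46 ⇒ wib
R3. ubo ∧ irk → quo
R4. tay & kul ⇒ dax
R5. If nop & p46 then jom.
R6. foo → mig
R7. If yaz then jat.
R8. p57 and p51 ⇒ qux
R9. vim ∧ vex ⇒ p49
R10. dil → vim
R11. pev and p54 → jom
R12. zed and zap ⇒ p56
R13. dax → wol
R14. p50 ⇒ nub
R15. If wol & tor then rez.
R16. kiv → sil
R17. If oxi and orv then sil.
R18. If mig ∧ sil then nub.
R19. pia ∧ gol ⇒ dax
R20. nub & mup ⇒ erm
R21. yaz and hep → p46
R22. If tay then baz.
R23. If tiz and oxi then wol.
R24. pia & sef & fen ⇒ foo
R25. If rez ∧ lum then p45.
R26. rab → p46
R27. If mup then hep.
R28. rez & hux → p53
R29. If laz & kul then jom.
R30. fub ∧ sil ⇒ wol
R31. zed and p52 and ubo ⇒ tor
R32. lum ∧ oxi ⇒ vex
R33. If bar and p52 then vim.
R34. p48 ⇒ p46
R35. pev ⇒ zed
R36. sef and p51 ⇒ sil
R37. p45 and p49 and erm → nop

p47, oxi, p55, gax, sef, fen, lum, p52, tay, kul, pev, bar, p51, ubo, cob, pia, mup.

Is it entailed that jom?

Yes

yaz  (by R1: p51)
dax  (by R4: tay, kul)
wol  (by R13: dax)
foo  (by R24: pia, sef, fen)
hep  (by R27: mup)
vex  (by R32: lum, oxi)
vim  (by R33: bar, p52)
zed  (by R35: pev)
sil  (by R36: sef, p51)
mig  (by R6: foo)
p49  (by R9: vim, vex)
nub  (by R18: mig, sil)
erm  (by R20: nub, mup)
p46  (by R21: yaz, hep)
tor  (by R31: zed, p52, ubo)
rez  (by R15: wol, tor)
p45  (by R25: rez, lum)
nop  (by R37: p45, p49, erm)
jom  (by R5: nop, p46)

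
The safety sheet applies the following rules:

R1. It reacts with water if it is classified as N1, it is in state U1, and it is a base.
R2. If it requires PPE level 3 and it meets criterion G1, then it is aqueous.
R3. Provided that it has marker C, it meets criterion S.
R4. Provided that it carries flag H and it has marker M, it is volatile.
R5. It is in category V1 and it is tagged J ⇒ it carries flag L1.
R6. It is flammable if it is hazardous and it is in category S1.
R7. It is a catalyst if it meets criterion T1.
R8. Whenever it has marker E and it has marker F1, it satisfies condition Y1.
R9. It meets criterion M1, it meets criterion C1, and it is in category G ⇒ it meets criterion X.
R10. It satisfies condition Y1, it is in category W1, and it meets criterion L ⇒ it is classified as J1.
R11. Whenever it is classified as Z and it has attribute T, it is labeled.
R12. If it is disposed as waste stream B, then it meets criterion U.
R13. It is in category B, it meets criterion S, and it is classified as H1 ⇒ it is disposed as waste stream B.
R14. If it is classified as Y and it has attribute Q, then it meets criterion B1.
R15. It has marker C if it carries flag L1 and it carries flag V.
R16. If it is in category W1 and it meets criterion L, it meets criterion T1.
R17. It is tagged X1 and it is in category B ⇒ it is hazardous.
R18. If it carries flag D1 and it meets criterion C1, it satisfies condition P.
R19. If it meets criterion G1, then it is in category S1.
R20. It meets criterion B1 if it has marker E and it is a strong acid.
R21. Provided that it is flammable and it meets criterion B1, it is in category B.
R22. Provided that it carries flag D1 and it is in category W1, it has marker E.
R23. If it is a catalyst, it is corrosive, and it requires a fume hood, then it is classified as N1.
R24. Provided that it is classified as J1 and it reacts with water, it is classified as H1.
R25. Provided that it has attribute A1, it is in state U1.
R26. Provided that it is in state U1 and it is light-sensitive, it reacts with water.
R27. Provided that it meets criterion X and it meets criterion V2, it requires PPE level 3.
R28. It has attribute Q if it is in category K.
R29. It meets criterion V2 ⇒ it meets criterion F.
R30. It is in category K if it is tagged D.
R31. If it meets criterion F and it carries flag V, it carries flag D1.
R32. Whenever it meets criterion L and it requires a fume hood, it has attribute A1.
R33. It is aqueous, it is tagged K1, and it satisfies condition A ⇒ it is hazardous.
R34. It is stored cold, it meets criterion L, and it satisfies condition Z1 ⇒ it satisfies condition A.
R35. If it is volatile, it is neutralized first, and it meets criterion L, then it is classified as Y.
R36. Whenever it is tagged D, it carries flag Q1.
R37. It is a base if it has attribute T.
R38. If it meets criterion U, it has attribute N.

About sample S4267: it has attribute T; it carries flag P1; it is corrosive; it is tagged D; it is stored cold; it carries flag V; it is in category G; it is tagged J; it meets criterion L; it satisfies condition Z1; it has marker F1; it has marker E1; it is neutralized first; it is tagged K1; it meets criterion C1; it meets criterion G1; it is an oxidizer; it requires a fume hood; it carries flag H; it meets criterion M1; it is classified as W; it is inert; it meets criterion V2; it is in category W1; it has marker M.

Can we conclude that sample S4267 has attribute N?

No

Forward chaining from the given facts derives: is volatile, meets criterion X, meets criterion T1, is in category S1, requires PPE level 3, meets criterion F, is in category K, carries flag D1, has attribute A1, satisfies condition A, is classified as Y, carries flag Q1, is a base, is aqueous, is a catalyst, satisfies condition P, has marker E, is classified as N1, is in state U1, has attribute Q, is hazardous, reacts with water, is flammable, satisfies condition Y1, is classified as J1, meets criterion B1, is in category B, is classified as H1.
The only rule concluding "it has attribute N" is R38, which needs "it meets criterion U"; that is never established.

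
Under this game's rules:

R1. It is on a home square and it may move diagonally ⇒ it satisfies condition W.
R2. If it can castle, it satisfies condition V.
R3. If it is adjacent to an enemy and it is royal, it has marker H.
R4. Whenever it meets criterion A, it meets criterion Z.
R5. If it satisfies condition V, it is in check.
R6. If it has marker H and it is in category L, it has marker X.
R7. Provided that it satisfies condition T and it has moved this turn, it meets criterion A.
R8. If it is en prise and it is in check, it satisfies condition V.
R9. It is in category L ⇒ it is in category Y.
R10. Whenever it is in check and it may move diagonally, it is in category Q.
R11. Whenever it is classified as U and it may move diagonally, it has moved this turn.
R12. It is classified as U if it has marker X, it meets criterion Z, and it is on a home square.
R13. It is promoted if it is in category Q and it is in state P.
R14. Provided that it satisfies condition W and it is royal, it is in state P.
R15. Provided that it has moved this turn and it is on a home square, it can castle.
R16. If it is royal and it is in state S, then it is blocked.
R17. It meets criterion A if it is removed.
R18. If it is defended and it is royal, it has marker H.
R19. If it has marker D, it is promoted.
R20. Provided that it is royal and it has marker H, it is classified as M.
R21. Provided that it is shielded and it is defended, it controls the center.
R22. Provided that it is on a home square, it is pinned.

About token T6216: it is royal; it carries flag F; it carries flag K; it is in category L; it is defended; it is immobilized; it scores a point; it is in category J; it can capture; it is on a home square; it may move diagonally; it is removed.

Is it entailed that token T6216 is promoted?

By R1 (it is on a home square, it may move diagonally): it satisfies condition W.
By R14 (it satisfies condition W, it is royal): it is in state P.
By R17 (it is removed): it meets criterion A.
By R18 (it is defended, it is royal): it has marker H.
By R4 (it meets criterion A): it meets criterion Z.
By R6 (it has marker H, it is in category L): it has marker X.
By R12 (it has marker X, it meets criterion Z, it is on a home square): it is classified as U.
By R11 (it is classified as U, it may move diagonally): it has moved this turn.
By R15 (it has moved this turn, it is on a home square): it can castle.
By R2 (it can castle): it satisfies condition V.
By R5 (it satisfies condition V): it is in check.
By R10 (it is in check, it may move diagonally): it is in category Q.
By R13 (it is in category Q, it is in state P): it is promoted.

Yes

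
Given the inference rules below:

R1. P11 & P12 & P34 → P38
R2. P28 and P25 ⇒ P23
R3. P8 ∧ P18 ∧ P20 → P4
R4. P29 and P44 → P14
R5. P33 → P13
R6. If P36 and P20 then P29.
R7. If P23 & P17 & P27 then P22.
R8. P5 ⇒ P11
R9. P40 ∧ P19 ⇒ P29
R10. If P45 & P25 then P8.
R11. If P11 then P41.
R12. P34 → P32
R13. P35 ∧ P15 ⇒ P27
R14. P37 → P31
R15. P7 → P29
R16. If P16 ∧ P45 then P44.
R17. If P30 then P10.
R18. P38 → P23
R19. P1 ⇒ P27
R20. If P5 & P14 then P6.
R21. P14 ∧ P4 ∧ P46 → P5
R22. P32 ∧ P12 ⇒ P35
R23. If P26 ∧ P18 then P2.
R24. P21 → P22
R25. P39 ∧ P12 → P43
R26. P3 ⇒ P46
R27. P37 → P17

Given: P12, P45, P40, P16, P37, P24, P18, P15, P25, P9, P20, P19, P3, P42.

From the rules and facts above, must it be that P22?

Forward chaining from the given facts derives: P29, P8, P31, P44, P46, P17, P4, P14, P5, P11, P41, P6.
Rules concluding P22: R7 needs P23; R24 needs P21 — none of these are established.

No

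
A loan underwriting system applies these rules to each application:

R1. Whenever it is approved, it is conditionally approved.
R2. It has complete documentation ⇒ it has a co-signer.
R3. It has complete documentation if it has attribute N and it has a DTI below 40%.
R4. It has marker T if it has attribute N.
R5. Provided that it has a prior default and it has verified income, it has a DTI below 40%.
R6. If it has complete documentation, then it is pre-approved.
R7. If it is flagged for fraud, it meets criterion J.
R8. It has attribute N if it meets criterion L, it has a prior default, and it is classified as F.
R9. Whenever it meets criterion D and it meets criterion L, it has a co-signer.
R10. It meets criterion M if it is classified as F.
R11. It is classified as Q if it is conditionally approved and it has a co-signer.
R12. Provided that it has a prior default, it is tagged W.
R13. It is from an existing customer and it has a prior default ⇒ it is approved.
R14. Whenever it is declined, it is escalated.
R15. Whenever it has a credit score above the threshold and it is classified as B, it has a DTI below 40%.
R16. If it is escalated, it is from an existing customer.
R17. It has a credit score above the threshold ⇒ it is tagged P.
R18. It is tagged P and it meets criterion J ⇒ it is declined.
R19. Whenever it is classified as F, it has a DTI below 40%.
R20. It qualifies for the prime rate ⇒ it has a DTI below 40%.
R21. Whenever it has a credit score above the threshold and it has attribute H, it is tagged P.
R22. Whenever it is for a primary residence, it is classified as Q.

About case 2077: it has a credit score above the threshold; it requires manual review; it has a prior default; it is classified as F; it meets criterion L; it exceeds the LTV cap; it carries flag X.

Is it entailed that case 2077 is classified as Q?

No

Forward chaining from the given facts derives: has attribute N, meets criterion M, is tagged W, is tagged P, has a DTI below 40%, has complete documentation, has marker T, is pre-approved, has a co-signer.
Rules concluding "it is classified as Q": R11 needs "it is conditionally approved"; R22 needs "it is for a primary residence" — none of these are established.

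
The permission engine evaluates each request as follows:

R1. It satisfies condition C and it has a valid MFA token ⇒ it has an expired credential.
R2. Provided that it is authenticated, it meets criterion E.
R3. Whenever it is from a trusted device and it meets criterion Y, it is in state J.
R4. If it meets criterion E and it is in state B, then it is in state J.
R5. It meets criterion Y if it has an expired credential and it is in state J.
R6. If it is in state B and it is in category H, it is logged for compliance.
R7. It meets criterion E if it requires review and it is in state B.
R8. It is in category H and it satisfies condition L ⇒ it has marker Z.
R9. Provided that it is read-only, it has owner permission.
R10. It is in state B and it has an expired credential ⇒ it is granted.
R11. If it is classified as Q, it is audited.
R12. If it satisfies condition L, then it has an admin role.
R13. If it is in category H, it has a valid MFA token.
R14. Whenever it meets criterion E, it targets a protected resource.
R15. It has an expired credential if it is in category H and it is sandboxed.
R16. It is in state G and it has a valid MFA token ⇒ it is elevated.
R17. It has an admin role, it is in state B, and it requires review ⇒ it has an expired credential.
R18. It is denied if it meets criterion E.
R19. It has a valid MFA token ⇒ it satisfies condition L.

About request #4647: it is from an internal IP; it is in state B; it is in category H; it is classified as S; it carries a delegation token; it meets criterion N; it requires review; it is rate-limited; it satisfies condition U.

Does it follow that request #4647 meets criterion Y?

By R7 (it requires review, it is in state B): it meets criterion E.
By R13 (it is in category H): it has a valid MFA token.
By R19 (it has a valid MFA token): it satisfies condition L.
By R4 (it meets criterion E, it is in state B): it is in state J.
By R12 (it satisfies condition L): it has an admin role.
By R17 (it has an admin role, it is in state B, it requires review): it has an expired credential.
By R5 (it has an expired credential, it is in state J): it meets criterion Y.

Yes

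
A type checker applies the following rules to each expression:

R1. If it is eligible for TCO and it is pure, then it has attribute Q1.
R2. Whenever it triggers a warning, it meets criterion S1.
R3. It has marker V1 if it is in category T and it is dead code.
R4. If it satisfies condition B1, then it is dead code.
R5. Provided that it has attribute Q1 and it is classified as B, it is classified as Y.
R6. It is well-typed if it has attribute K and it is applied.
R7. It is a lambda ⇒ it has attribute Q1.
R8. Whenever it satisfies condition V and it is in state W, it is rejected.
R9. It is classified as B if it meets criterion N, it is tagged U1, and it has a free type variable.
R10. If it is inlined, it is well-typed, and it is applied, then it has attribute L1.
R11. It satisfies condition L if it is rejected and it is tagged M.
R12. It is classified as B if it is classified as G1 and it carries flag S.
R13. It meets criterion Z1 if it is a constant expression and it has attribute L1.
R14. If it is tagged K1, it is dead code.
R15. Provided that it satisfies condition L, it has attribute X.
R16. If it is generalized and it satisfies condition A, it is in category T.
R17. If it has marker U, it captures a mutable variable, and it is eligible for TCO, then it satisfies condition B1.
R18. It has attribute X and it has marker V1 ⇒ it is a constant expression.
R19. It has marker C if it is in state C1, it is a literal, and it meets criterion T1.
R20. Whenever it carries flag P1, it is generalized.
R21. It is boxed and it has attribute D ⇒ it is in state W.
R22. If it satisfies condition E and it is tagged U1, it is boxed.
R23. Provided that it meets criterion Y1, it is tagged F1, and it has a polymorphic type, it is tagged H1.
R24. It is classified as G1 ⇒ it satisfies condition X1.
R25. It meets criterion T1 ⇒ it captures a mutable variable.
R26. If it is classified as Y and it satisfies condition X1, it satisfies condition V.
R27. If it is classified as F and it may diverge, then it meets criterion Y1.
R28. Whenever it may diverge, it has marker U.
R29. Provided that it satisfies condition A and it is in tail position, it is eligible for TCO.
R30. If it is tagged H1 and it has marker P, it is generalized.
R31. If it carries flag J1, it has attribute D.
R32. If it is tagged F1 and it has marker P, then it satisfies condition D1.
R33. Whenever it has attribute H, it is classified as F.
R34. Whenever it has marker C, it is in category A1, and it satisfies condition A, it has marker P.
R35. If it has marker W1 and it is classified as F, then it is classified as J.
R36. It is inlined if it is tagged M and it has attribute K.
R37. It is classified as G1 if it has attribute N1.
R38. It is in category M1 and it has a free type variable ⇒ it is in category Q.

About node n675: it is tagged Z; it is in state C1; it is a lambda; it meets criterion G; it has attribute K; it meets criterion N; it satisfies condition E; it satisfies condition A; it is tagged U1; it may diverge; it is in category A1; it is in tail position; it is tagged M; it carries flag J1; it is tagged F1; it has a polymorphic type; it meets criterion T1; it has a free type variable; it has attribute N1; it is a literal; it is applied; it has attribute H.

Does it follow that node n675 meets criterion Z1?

By R6 (it has attribute K, it is applied): it is well-typed.
By R7 (it is a lambda): it has attribute Q1.
By R9 (it meets criterion N, it is tagged U1, it has a free type variable): it is classified as B.
By R19 (it is in state C1, it is a literal, it meets criterion T1): it has marker C.
By R22 (it satisfies condition E, it is tagged U1): it is boxed.
By R25 (it meets criterion T1): it captures a mutable variable.
By R28 (it may diverge): it has marker U.
By R29 (it satisfies condition A, it is in tail position): it is eligible for TCO.
By R31 (it carries flag J1): it has attribute D.
By R33 (it has attribute H): it is classified as F.
By R34 (it has marker C, it is in category A1, it satisfies condition A): it has marker P.
By R36 (it is tagged M, it has attribute K): it is inlined.
By R37 (it has attribute N1): it is classified as G1.
By R5 (it has attribute Q1, it is classified as B): it is classified as Y.
By R10 (it is inlined, it is well-typed, it is applied): it has attribute L1.
By R17 (it has marker U, it captures a mutable variable, it is eligible for TCO): it satisfies condition B1.
By R21 (it is boxed, it has attribute D): it is in state W.
By R24 (it is classified as G1): it satisfies condition X1.
By R26 (it is classified as Y, it satisfies condition X1): it satisfies condition V.
By R27 (it is classified as F, it may diverge): it meets criterion Y1.
By R4 (it satisfies condition B1): it is dead code.
By R8 (it satisfies condition V, it is in state W): it is rejected.
By R11 (it is rejected, it is tagged M): it satisfies condition L.
By R15 (it satisfies condition L): it has attribute X.
By R23 (it meets criterion Y1, it is tagged F1, it has a polymorphic type): it is tagged H1.
By R30 (it is tagged H1, it has marker P): it is generalized.
By R16 (it is generalized, it satisfies condition A): it is in category T.
By R3 (it is in category T, it is dead code): it has marker V1.
By R18 (it has attribute X, it has marker V1): it is a constant expression.
By R13 (it is a constant expression, it has attribute L1): it meets criterion Z1.

Yes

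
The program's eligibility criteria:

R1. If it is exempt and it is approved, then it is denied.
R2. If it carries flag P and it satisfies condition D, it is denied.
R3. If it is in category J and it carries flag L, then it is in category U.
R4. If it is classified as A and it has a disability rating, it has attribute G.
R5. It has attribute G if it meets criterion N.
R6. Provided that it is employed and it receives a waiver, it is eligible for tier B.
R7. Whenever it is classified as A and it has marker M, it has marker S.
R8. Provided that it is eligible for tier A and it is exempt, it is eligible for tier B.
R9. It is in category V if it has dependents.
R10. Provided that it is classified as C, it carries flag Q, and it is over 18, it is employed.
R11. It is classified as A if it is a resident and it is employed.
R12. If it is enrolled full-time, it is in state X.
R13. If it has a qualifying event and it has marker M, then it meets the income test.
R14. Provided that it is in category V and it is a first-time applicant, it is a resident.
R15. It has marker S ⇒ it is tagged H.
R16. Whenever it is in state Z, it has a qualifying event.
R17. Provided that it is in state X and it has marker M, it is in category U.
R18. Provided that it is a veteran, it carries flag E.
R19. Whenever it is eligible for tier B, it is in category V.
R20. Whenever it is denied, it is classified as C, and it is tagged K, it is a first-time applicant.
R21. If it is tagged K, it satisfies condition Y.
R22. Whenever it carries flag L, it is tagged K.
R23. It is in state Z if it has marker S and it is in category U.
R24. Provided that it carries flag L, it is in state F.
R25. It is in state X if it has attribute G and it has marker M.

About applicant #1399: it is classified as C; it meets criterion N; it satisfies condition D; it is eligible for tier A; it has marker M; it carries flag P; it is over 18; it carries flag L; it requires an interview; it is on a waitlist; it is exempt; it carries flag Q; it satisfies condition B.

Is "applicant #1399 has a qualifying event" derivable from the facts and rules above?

By R2 (it carries flag P, it satisfies condition D): it is denied.
By R5 (it meets criterion N): it has attribute G.
By R8 (it is eligible for tier A, it is exempt): it is eligible for tier B.
By R10 (it is classified as C, it carries flag Q, it is over 18): it is employed.
By R19 (it is eligible for tier B): it is in category V.
By R22 (it carries flag L): it is tagged K.
By R25 (it has attribute G, it has marker M): it is in state X.
By R17 (it is in state X, it has marker M): it is in category U.
By R20 (it is denied, it is classified as C, it is tagged K): it is a first-time applicant.
By R14 (it is in category V, it is a first-time applicant): it is a resident.
By R11 (it is a resident, it is employed): it is classified as A.
By R7 (it is classified as A, it has marker M): it has marker S.
By R23 (it has marker S, it is in category U): it is in state Z.
By R16 (it is in state Z): it has a qualifying event.

Yes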